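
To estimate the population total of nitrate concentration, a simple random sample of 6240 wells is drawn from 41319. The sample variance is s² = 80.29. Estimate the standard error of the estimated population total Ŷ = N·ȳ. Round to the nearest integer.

Var(Ŷ) = N²·Var(ȳ) = N²·(1 − n/N)·s²/n.
f = 6240/41319 = 0.15102011; Var(ȳ) = 0.84897989·80.29/6240 = 0.010923813.
Var(Ŷ) = 41319² · 0.010923813 = 1.8649786 × 10^7.
SE(Ŷ) = √(1.8649786 × 10^7) = 4319.

4319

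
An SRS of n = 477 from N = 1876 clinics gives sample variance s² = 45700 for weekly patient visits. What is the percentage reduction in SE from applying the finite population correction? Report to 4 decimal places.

13.6440

f = n/N = 477/1876 = 0.25426439.
SE_no-fpc = √(s²/n) = 9.7881116; SE_fpc = √((1−f)s²/n) = 8.4526201.
Ratio = √(1−f) = 0.86355985. Reduction = 100·(1 − 0.86355985) = 13.6440%.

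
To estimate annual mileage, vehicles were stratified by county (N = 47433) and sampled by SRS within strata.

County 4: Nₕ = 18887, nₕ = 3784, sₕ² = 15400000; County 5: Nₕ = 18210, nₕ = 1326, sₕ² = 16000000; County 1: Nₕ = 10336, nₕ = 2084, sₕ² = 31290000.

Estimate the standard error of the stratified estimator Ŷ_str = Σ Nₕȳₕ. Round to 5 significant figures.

Var(Ŷ_str) = Σₕ Nₕ²(1 − fₕ)sₕ²/nₕ.
County 4: 18887²·(1 − 3784/18887)·15400000/3784 = 1.1609026 × 10^12.
County 5: 18210²·(1 − 1326/18210)·16000000/1326 = 3.7098961 × 10^12.
County 1: 10336²·(1 − 2084/10336)·31290000/2084 = 1.2806179 × 10^12.
Sum = 6.1514166 × 10^12.
SE = √(6.1514166 × 10^12) = 2.4802 × 10^6.

2.4802 × 10^6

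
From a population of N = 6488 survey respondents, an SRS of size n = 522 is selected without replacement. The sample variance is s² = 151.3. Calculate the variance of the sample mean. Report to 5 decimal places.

Under SRS without replacement, Var(ȳ) = (1 − f)·s²/n with f = n/N = 522/6488 = 0.08045623.
Var(ȳ) = (1 − 0.08045623)·151.3/522 = 0.91954377·0.28984674 = 0.26652677.

0.26653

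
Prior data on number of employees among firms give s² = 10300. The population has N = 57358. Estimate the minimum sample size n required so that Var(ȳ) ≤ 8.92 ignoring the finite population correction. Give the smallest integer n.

Without fpc, n₀ = s²/D = 10300/8.92 = 1154.7085.
Rounding up, n = 1155.

1155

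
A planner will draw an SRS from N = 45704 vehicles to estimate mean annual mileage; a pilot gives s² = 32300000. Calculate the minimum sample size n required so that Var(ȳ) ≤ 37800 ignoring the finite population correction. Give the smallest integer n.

Without fpc, n₀ = s²/D = 32300000/37800 = 854.4974.
Rounding up, n = 855.

855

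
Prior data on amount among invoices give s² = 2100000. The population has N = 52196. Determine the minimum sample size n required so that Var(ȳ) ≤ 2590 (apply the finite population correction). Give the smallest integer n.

799

Without fpc, n₀ = s²/D = 2100000/2590 = 810.8108.
With fpc, (1 − n/N)·s²/n ≤ D requires n ≥ n₀/(1 + n₀/N) = 810.8108/(1 + 810.8108/52196) = 798.4084.
Rounding up, n = 799.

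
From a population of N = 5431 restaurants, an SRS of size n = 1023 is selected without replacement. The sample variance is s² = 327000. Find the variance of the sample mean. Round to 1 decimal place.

Under SRS without replacement, Var(ȳ) = (1 − f)·s²/n with f = n/N = 1023/5431 = 0.18836310.
Var(ȳ) = (1 − 0.18836310)·327000/1023 = 0.81163690·319.64809 = 259.43819.

259.4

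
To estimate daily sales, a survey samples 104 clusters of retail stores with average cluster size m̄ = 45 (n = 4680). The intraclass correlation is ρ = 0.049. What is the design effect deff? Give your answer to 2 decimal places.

deff = 1 + (45 − 1)·0.049 = 1 + 2.156 = 3.156.

3.16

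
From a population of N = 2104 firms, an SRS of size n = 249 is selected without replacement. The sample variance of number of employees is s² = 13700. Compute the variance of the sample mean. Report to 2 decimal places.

48.51

Under SRS without replacement, Var(ȳ) = (1 − f)·s²/n with f = n/N = 249/2104 = 0.11834601.
Var(ȳ) = (1 − 0.11834601)·13700/249 = 0.88165399·55.02008 = 48.508673.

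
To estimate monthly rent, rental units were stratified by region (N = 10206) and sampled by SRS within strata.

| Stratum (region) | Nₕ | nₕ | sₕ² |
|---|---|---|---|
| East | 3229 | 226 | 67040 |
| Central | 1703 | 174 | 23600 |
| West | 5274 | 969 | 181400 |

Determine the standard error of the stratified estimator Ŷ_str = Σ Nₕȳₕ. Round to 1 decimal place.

Var(Ŷ_str) = Σₕ Nₕ²(1 − fₕ)sₕ²/nₕ.
East: 3229²·(1 − 226/3229)·67040/226 = 2.8763978 × 10^9.
Central: 1703²·(1 − 174/1703)·23600/174 = 3.5317088 × 10^8.
West: 5274²·(1 − 969/5274)·181400/969 = 4.2503705 × 10^9.
Sum = 7.4799392 × 10^9.
SE = √(7.4799392 × 10^9) = 86486.6.

86486.6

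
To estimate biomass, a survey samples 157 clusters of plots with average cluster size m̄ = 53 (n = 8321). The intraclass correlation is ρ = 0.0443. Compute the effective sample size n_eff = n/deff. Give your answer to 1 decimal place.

2518.8

deff = 1 + (53 − 1)·0.0443 = 1 + 2.3036 = 3.3036.
n_eff = 8321 / 3.3036 = 2518.8.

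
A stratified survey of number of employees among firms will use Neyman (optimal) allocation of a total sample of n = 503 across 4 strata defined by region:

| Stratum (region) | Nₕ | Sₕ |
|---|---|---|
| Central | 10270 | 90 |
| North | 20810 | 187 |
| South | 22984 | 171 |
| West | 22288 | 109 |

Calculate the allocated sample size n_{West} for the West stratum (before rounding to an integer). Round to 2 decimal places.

109.35

Neyman allocation: nₕ = n·NₕSₕ / Σⱼ NⱼSⱼ.
Σ NⱼSⱼ = 10270·90 + 20810·187 + 22984·171 + 22288·109 = 1.1175426 × 10^7.
n_{West} = 503·22288·109 / (1.1175426 × 10^7) = 109.35.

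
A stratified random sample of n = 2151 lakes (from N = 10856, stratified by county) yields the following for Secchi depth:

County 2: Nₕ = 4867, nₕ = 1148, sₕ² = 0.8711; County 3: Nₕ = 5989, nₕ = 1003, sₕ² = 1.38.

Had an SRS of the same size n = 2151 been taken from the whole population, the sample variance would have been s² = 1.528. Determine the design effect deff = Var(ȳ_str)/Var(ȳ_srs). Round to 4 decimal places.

0.8166

Var(ȳ_str) = Σ Wₕ²(1−fₕ)sₕ²/nₕ with Wₕ = Nₕ/10856:
  County 2: (4867/10856)²·(1−1148/4867)·0.8711/1148 = 1.1653972 × 10^-4
  County 3: (5989/10856)²·(1−1003/5989)·1.38/1003 = 3.486142 × 10^-4
  → Var(ȳ_str) = 4.6515392 × 10^-4.
Var(ȳ_srs) = (1 − 2151/10856)·1.528/2151 = 5.6961561 × 10^-4.
deff = (4.6515392 × 10^-4) / (5.6961561 × 10^-4) = 0.8166.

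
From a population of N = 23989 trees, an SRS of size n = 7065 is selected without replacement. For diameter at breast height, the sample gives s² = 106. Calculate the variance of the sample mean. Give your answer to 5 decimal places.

Under SRS without replacement, Var(ȳ) = (1 − f)·s²/n with f = n/N = 7065/23989 = 0.29450998.
Var(ȳ) = (1 − 0.29450998)·106/7065 = 0.70549002·0.015003539 = 0.010584847.

0.01058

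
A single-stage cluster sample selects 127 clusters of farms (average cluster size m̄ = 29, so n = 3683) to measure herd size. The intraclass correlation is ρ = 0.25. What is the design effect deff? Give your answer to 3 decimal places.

8.000

deff = 1 + (29 − 1)·0.25 = 1 + 7 = 8.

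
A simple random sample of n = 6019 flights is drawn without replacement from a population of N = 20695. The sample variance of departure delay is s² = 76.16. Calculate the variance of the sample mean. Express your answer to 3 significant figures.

0.00897

Under SRS without replacement, Var(ȳ) = (1 − f)·s²/n with f = n/N = 6019/20695 = 0.29084320.
Var(ȳ) = (1 − 0.29084320)·76.16/6019 = 0.70915680·0.012653265 = 0.0089731487.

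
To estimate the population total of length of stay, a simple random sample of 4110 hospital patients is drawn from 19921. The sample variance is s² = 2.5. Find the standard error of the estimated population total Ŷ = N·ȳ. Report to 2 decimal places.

Var(Ŷ) = N²·Var(ȳ) = N²·(1 − n/N)·s²/n.
f = 4110/19921 = 0.20631494; Var(ȳ) = 0.79368506·2.5/4110 = 4.827768 × 10^-4.
Var(Ŷ) = 19921² · (4.827768 × 10^-4) = 191588.16.
SE(Ŷ) = √(191588.16) = 437.71.

437.71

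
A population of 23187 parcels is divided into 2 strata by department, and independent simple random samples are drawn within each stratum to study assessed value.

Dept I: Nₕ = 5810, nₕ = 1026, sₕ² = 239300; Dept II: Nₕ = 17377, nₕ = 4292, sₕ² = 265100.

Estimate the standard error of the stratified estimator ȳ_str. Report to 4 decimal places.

Var(ȳ_str) = Σₕ Wₕ²(1 − fₕ)sₕ²/nₕ with Wₕ = Nₕ/N, N = 23187.
Dept I: Wₕ = 0.25057144; term = 0.25057144²·(1 − 0.17659208)·239300/1026 = 12.057951.
Dept II: Wₕ = 0.74942856; term = 0.74942856²·(1 − 0.24699315)·265100/4292 = 26.12218.
Sum = 38.180131.
SE = √(38.180131) = 6.1790.

6.1790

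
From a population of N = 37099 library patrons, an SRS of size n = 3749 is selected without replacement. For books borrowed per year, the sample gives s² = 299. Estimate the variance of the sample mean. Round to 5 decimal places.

0.07170

Under SRS without replacement, Var(ȳ) = (1 − f)·s²/n with f = n/N = 3749/37099 = 0.10105394.
Var(ȳ) = (1 − 0.10105394)·299/3749 = 0.89894606·0.079754601 = 0.071695085.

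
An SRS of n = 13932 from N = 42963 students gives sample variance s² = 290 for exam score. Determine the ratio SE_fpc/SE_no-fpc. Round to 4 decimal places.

0.8220

f = n/N = 13932/42963 = 0.32427903.
SE_no-fpc = √(s²/n) = 0.14427539; SE_fpc = √((1−f)s²/n) = 0.11859762.
Ratio = √(1−f) = 0.82202249.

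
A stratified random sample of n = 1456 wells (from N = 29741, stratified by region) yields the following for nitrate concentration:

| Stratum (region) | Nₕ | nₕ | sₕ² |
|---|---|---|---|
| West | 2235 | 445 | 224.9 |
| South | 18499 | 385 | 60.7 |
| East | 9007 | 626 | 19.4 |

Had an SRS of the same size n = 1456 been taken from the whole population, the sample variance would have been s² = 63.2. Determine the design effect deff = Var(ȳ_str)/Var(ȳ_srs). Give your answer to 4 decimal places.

Var(ȳ_str) = Σ Wₕ²(1−fₕ)sₕ²/nₕ with Wₕ = Nₕ/29741:
  West: (2235/29741)²·(1−445/2235)·224.9/445 = 0.002285856
  South: (18499/29741)²·(1−385/18499)·60.7/385 = 0.059728202
  East: (9007/29741)²·(1−626/9007)·19.4/626 = 0.0026447965
  → Var(ȳ_str) = 0.064658855.
Var(ȳ_srs) = (1 − 1456/29741)·63.2/1456 = 0.041281581.
deff = 0.064658855 / 0.041281581 = 1.5663.

1.5663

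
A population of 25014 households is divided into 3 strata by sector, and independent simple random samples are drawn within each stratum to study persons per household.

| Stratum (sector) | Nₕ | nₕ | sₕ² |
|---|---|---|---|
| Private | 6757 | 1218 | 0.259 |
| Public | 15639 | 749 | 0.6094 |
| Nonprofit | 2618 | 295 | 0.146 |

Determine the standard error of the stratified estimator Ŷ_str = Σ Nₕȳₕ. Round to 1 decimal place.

Var(Ŷ_str) = Σₕ Nₕ²(1 − fₕ)sₕ²/nₕ.
Private: 6757²·(1 − 1218/6757)·0.259/1218 = 7958.6198.
Public: 15639²·(1 − 749/15639)·0.6094/749 = 189462.96.
Nonprofit: 2618²·(1 − 295/2618)·0.146/295 = 3009.8835.
Sum = 200431.46.
SE = √(200431.46) = 447.7.

447.7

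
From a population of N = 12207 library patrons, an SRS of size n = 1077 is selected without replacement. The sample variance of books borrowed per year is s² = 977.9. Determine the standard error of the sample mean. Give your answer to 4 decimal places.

0.9099

Under SRS without replacement, Var(ȳ) = (1 − f)·s²/n with f = n/N = 1077/12207 = 0.08822807.
Var(ȳ) = (1 − 0.08822807)·977.9/1077 = 0.91177193·0.90798514 = 0.82787537.
SE(ȳ) = √(0.82787537) = 0.9099.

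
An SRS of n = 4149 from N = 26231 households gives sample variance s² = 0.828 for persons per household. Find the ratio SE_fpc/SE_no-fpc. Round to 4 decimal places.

0.9175

f = n/N = 4149/26231 = 0.15817163.
SE_no-fpc = √(s²/n) = 0.014126789; SE_fpc = √((1−f)s²/n) = 0.012961499.
Ratio = √(1−f) = 0.91751205.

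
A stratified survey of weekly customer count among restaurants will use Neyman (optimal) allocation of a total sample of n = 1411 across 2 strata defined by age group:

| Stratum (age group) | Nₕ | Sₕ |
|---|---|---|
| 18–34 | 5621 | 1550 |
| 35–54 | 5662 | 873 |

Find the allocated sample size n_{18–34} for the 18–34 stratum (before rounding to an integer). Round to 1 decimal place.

900.3

Neyman allocation: nₕ = n·NₕSₕ / Σⱼ NⱼSⱼ.
Σ NⱼSⱼ = 5621·1550 + 5662·873 = 1.3655476 × 10^7.
n_{18–34} = 1411·5621·1550 / (1.3655476 × 10^7) = 900.3.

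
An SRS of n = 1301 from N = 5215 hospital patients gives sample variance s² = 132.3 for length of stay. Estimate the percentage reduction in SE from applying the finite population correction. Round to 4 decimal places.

f = n/N = 1301/5215 = 0.24947267.
SE_no-fpc = √(s²/n) = 0.31889027; SE_fpc = √((1−f)s²/n) = 0.27626415.
Ratio = √(1−f) = 0.86632980. Reduction = 100·(1 − 0.86632980) = 13.3670%.

13.3670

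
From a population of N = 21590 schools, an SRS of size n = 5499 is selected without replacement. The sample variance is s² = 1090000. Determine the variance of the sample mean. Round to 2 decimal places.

147.73

Under SRS without replacement, Var(ȳ) = (1 − f)·s²/n with f = n/N = 5499/21590 = 0.25470125.
Var(ȳ) = (1 − 0.25470125)·1090000/5499 = 0.74529875·198.21786 = 147.73152.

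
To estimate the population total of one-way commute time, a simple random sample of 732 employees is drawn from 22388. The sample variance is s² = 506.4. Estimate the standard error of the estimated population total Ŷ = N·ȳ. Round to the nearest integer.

18314

Var(Ŷ) = N²·Var(ȳ) = N²·(1 − n/N)·s²/n.
f = 732/22388 = 0.03269609; Var(ȳ) = 0.96730391·506.4/732 = 0.66918402.
Var(Ŷ) = 22388² · 0.66918402 = 3.3541012 × 10^8.
SE(Ŷ) = √(3.3541012 × 10^8) = 18314.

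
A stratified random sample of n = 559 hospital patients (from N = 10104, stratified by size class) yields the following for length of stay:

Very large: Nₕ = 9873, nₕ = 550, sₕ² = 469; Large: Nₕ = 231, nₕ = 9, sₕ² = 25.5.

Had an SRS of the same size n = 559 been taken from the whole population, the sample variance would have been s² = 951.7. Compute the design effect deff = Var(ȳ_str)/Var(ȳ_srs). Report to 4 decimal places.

0.4789

Var(ȳ_str) = Σ Wₕ²(1−fₕ)sₕ²/nₕ with Wₕ = Nₕ/10104:
  Very large: (9873/10104)²·(1−550/9873)·469/550 = 0.76882642
  Large: (231/10104)²·(1−9/231)·25.5/9 = 0.0014232328
  → Var(ȳ_str) = 0.77024965.
Var(ȳ_srs) = (1 − 559/10104)·951.7/559 = 1.6083141.
deff = 0.77024965 / 1.6083141 = 0.4789.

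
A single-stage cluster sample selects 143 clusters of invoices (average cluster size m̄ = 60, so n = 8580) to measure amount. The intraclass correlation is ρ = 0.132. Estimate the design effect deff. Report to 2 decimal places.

deff = 1 + (60 − 1)·0.132 = 1 + 7.788 = 8.788.

8.79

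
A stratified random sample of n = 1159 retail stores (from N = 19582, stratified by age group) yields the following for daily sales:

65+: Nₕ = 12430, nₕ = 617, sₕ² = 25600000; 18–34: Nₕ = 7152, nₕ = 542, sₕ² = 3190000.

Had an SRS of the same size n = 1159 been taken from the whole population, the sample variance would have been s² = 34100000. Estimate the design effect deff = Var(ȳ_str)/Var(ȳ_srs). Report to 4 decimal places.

Var(ȳ_str) = Σ Wₕ²(1−fₕ)sₕ²/nₕ with Wₕ = Nₕ/19582:
  65+: (12430/19582)²·(1−617/12430)·25600000/617 = 15888.103
  18–34: (7152/19582)²·(1−542/7152)·3190000/542 = 725.61503
  → Var(ȳ_str) = 16613.718.
Var(ȳ_srs) = (1 − 1159/19582)·34100000/1159 = 27680.52.
deff = 16613.718 / 27680.52 = 0.6002.

0.6002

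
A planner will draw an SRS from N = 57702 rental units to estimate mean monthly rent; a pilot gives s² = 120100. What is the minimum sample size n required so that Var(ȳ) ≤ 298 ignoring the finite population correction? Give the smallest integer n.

Without fpc, n₀ = s²/D = 120100/298 = 403.0201.
Rounding up, n = 404.

404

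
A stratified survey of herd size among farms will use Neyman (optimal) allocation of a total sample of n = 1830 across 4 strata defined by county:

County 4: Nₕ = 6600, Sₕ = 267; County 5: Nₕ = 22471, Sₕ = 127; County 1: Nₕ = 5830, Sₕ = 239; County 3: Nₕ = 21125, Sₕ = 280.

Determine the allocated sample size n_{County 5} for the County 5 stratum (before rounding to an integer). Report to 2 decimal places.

Neyman allocation: nₕ = n·NₕSₕ / Σⱼ NⱼSⱼ.
Σ NⱼSⱼ = 6600·267 + 22471·127 + 5830·239 + 21125·280 = 1.1924387 × 10^7.
n_{County 5} = 1830·22471·127 / (1.1924387 × 10^7) = 437.97.

437.97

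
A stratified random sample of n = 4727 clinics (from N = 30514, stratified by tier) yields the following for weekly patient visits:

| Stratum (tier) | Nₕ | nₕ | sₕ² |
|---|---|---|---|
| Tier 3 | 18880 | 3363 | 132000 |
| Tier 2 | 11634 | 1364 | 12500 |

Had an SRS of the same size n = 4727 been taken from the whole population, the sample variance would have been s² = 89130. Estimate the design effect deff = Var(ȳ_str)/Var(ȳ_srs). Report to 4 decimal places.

0.8488

Var(ȳ_str) = Σ Wₕ²(1−fₕ)sₕ²/nₕ with Wₕ = Nₕ/30514:
  Tier 3: (18880/30514)²·(1−3363/18880)·132000/3363 = 12.34976
  Tier 2: (11634/30514)²·(1−1364/11634)·12500/1364 = 1.1759717
  → Var(ȳ_str) = 13.525732.
Var(ȳ_srs) = (1 − 4727/30514)·89130/4727 = 15.934557.
deff = 13.525732 / 15.934557 = 0.8488.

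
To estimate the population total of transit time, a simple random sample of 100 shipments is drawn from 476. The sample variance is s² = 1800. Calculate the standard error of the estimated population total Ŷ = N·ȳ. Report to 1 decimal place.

Var(Ŷ) = N²·Var(ȳ) = N²·(1 − n/N)·s²/n.
f = 100/476 = 0.21008403; Var(ȳ) = 0.78991597·1800/100 = 14.218487.
Var(Ŷ) = 476² · 14.218487 = 3.2215679 × 10^6.
SE(Ŷ) = √(3.2215679 × 10^6) = 1794.9.

1794.9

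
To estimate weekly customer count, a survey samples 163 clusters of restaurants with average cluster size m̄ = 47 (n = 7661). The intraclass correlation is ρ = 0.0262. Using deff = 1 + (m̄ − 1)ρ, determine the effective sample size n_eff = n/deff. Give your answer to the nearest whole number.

3474

deff = 1 + (47 − 1)·0.0262 = 1 + 1.2052 = 2.2052.
n_eff = 7661 / 2.2052 = 3474.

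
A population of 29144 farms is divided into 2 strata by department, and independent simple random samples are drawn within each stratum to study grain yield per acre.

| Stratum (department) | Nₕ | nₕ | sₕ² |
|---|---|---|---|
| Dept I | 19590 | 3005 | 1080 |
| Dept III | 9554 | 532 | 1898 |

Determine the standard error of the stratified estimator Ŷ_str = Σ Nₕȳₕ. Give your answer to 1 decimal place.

20598.3

Var(Ŷ_str) = Σₕ Nₕ²(1 − fₕ)sₕ²/nₕ.
Dept I: 19590²·(1 − 3005/19590)·1080/3005 = 1.1676944 × 10^8.
Dept III: 9554²·(1 − 532/9554)·1898/532 = 3.0751948 × 10^8.
Sum = 4.2428892 × 10^8.
SE = √(4.2428892 × 10^8) = 20598.3.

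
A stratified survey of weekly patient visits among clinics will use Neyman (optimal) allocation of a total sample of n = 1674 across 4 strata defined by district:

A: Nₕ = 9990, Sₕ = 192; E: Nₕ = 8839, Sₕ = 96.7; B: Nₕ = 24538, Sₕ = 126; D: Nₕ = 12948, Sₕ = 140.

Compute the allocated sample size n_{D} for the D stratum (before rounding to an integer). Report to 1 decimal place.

Neyman allocation: nₕ = n·NₕSₕ / Σⱼ NⱼSⱼ.
Σ NⱼSⱼ = 9990·192 + 8839·96.7 + 24538·126 + 12948·140 = 7.6773193 × 10^6.
n_{D} = 1674·12948·140 / (7.6773193 × 10^6) = 395.3.

395.3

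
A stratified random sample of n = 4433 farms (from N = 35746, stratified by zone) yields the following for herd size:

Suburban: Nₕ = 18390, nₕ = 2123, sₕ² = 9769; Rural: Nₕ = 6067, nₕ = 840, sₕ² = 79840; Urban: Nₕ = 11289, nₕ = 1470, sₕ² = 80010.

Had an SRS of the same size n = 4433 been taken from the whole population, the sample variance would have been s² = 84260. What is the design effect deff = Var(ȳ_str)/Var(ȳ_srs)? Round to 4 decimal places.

Var(ȳ_str) = Σ Wₕ²(1−fₕ)sₕ²/nₕ with Wₕ = Nₕ/35746:
  Suburban: (18390/35746)²·(1−2123/18390)·9769/2123 = 1.0772944
  Rural: (6067/35746)²·(1−840/6067)·79840/840 = 2.358918
  Urban: (11289/35746)²·(1−1470/11289)·80010/1470 = 4.7216606
  → Var(ȳ_str) = 8.157873.
Var(ȳ_srs) = (1 − 4433/35746)·84260/4433 = 16.650257.
deff = 8.157873 / 16.650257 = 0.4900.

0.4900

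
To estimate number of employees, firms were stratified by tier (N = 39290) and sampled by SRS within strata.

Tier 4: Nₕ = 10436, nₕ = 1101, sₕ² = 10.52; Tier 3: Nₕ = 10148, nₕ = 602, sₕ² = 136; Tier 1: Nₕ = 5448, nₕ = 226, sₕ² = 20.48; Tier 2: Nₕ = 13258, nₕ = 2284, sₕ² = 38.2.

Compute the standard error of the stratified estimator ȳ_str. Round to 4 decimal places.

0.1343

Var(ȳ_str) = Σₕ Wₕ²(1 − fₕ)sₕ²/nₕ with Wₕ = Nₕ/N, N = 39290.
Tier 4: Wₕ = 0.26561466; term = 0.26561466²·(1 − 0.10550019)·10.52/1101 = 6.0299367 × 10^-4.
Tier 3: Wₕ = 0.25828455; term = 0.25828455²·(1 − 0.05932203)·136/602 = 0.014176866.
Tier 1: Wₕ = 0.13866124; term = 0.13866124²·(1 − 0.04148311)·20.48/226 = 0.0016700575.
Tier 2: Wₕ = 0.33743955; term = 0.33743955²·(1 − 0.17227334)·38.2/2284 = 0.0015763265.
Sum = 0.018026244.
SE = √(0.018026244) = 0.1343.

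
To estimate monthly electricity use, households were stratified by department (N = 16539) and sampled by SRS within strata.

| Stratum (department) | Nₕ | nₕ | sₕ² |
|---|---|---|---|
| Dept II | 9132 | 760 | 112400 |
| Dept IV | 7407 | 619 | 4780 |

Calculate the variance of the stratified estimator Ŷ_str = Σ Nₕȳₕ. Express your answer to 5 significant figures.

1.1695 × 10^10

Var(Ŷ_str) = Σₕ Nₕ²(1 − fₕ)sₕ²/nₕ.
Dept II: 9132²·(1 − 760/9132)·112400/760 = 1.1307012 × 10^10.
Dept IV: 7407²·(1 − 619/7407)·4780/619 = 3.8825891 × 10^8.
Sum = 1.1695271 × 10^10.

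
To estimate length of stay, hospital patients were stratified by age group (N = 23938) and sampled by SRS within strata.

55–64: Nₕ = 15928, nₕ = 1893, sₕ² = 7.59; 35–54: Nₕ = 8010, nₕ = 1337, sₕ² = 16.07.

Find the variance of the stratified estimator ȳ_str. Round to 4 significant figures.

0.002685

Var(ȳ_str) = Σₕ Wₕ²(1 − fₕ)sₕ²/nₕ with Wₕ = Nₕ/N, N = 23938.
55–64: Wₕ = 0.66538558; term = 0.66538558²·(1 − 0.11884731)·7.59/1893 = 0.0015641885.
35–54: Wₕ = 0.33461442; term = 0.33461442²·(1 − 0.16691635)·16.07/1337 = 0.0011211466.
Sum = 0.0026853351.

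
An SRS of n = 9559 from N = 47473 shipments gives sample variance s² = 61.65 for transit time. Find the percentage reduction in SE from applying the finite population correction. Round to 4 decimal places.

10.6331

f = n/N = 9559/47473 = 0.20135656.
SE_no-fpc = √(s²/n) = 0.080308277; SE_fpc = √((1−f)s²/n) = 0.07176898.
Ratio = √(1−f) = 0.89366853. Reduction = 100·(1 − 0.89366853) = 10.6331%.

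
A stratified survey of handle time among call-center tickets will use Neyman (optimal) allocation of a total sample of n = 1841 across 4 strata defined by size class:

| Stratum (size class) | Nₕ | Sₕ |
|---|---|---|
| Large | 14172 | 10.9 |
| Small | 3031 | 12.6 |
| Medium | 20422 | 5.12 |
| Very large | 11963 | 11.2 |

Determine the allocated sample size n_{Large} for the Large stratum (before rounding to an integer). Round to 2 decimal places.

659.51

Neyman allocation: nₕ = n·NₕSₕ / Σⱼ NⱼSⱼ.
Σ NⱼSⱼ = 14172·10.9 + 3031·12.6 + 20422·5.12 + 11963·11.2 = 431211.64.
n_{Large} = 1841·14172·10.9 / 431211.64 = 659.51.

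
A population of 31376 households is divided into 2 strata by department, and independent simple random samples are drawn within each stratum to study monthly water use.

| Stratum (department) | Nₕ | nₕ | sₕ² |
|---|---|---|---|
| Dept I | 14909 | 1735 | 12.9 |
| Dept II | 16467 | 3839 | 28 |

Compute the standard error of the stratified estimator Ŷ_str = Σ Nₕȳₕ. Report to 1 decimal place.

Var(Ŷ_str) = Σₕ Nₕ²(1 − fₕ)sₕ²/nₕ.
Dept I: 14909²·(1 − 1735/14909)·12.9/1735 = 1.4603482 × 10^6.
Dept II: 16467²·(1 − 3839/16467)·28/3839 = 1.5166626 × 10^6.
Sum = 2.9770108 × 10^6.
SE = √(2.9770108 × 10^6) = 1725.4.

1725.4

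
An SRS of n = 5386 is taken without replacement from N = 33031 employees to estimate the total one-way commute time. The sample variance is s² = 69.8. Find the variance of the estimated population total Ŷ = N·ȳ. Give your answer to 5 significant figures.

Var(Ŷ) = N²·Var(ȳ) = N²·(1 − n/N)·s²/n.
f = 5386/33031 = 0.16305894; Var(ȳ) = 0.83694106·69.8/5386 = 0.010846358.
Var(Ŷ) = 33031² · 0.010846358 = 1.1833886 × 10^7.

1.1834 × 10^7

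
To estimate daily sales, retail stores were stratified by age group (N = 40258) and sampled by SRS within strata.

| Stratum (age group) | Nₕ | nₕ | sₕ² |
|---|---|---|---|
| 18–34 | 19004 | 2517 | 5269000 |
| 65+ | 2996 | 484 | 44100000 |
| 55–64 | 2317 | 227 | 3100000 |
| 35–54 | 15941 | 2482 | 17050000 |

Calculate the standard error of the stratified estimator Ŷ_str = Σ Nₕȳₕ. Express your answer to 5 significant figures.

Var(Ŷ_str) = Σₕ Nₕ²(1 − fₕ)sₕ²/nₕ.
18–34: 19004²·(1 − 2517/19004)·5269000/2517 = 6.5589096 × 10^11.
65+: 2996²·(1 − 484/2996)·44100000/484 = 6.857324 × 10^11.
55–64: 2317²·(1 − 227/2317)·3100000/227 = 6.6131467 × 10^10.
35–54: 15941²·(1 − 2482/15941)·17050000/2482 = 1.4738421 × 10^12.
Sum = 2.8815969 × 10^12.
SE = √(2.8815969 × 10^12) = 1.6975 × 10^6.

1.6975 × 10^6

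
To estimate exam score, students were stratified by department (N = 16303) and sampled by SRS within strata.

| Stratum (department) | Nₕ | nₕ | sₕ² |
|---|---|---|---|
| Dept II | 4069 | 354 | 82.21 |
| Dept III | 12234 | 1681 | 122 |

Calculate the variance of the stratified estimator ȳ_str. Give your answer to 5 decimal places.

0.04846

Var(ȳ_str) = Σₕ Wₕ²(1 − fₕ)sₕ²/nₕ with Wₕ = Nₕ/N, N = 16303.
Dept II: Wₕ = 0.24958597; term = 0.24958597²·(1 − 0.08699926)·82.21/354 = 0.013207872.
Dept III: Wₕ = 0.75041403; term = 0.75041403²·(1 − 0.13740396)·122/1681 = 0.035253438.
Sum = 0.04846131.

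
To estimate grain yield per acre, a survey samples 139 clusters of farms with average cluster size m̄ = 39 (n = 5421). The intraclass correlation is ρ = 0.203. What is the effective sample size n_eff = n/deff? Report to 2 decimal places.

622.10

deff = 1 + (39 − 1)·0.203 = 1 + 7.714 = 8.714.
n_eff = 5421 / 8.714 = 622.10.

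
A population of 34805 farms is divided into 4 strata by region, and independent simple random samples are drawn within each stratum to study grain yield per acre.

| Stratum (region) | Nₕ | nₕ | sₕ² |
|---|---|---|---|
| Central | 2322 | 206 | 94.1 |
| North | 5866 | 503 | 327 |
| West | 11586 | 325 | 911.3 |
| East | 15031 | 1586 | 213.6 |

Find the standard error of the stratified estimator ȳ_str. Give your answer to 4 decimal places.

Var(ȳ_str) = Σₕ Wₕ²(1 − fₕ)sₕ²/nₕ with Wₕ = Nₕ/N, N = 34805.
Central: Wₕ = 0.06671455; term = 0.06671455²·(1 − 0.08871662)·94.1/206 = 0.0018527508.
North: Wₕ = 0.16853900; term = 0.16853900²·(1 − 0.08574838)·327/503 = 0.016882873.
West: Wₕ = 0.33288321; term = 0.33288321²·(1 − 0.02805110)·911.3/325 = 0.3019988.
East: Wₕ = 0.43186324; term = 0.43186324²·(1 − 0.10551527)·213.6/1586 = 0.022467951.
Sum = 0.34320237.
SE = √(0.34320237) = 0.5858.

0.5858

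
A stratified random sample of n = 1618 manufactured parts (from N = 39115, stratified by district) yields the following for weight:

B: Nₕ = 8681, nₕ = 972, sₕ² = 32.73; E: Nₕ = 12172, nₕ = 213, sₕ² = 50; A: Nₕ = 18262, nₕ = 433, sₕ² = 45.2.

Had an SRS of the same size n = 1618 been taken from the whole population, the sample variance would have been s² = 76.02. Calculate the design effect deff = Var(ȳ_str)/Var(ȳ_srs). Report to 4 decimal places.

1.0218

Var(ȳ_str) = Σ Wₕ²(1−fₕ)sₕ²/nₕ with Wₕ = Nₕ/39115:
  B: (8681/39115)²·(1−972/8681)·32.73/972 = 0.001472858
  E: (12172/39115)²·(1−213/12172)·50/213 = 0.022333693
  A: (18262/39115)²·(1−433/18262)·45.2/433 = 0.022214636
  → Var(ȳ_str) = 0.046021187.
Var(ȳ_srs) = (1 − 1618/39115)·76.02/1618 = 0.045040431.
deff = 0.046021187 / 0.045040431 = 1.0218.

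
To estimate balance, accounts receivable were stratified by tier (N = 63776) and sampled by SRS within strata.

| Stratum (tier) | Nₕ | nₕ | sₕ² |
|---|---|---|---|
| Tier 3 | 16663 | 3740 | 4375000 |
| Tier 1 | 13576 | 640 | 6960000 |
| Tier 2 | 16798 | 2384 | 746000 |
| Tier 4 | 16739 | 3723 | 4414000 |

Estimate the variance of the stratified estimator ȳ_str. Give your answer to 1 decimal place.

Var(ȳ_str) = Σₕ Wₕ²(1 − fₕ)sₕ²/nₕ with Wₕ = Nₕ/N, N = 63776.
Tier 3: Wₕ = 0.26127383; term = 0.26127383²·(1 − 0.22444938)·4375000/3740 = 61.93105.
Tier 1: Wₕ = 0.21287005; term = 0.21287005²·(1 − 0.04714202)·6960000/640 = 469.55508.
Tier 2: Wₕ = 0.26339062; term = 0.26339062²·(1 − 0.14192166)·746000/2384 = 18.627738.
Tier 4: Wₕ = 0.26246550; term = 0.26246550²·(1 − 0.22241472)·4414000/3723 = 63.50849.
Sum = 613.62236.

613.6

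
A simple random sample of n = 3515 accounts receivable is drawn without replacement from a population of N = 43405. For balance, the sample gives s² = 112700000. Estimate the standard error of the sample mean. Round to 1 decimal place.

Under SRS without replacement, Var(ȳ) = (1 − f)·s²/n with f = n/N = 3515/43405 = 0.08098145.
Var(ȳ) = (1 − 0.08098145)·112700000/3515 = 0.91901855·32062.589 = 29466.114.
SE(ȳ) = √(29466.114) = 171.7.

171.7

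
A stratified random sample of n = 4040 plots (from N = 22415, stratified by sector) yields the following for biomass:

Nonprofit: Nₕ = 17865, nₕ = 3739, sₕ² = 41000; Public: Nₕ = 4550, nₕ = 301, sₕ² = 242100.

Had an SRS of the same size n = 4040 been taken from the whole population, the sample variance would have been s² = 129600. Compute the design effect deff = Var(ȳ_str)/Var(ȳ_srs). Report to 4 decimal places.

1.3863

Var(ȳ_str) = Σ Wₕ²(1−fₕ)sₕ²/nₕ with Wₕ = Nₕ/22415:
  Nonprofit: (17865/22415)²·(1−3739/17865)·41000/3739 = 5.5077362
  Public: (4550/22415)²·(1−301/4550)·242100/301 = 30.949165
  → Var(ȳ_str) = 36.456901.
Var(ȳ_srs) = (1 − 4040/22415)·129600/4040 = 26.297365.
deff = 36.456901 / 26.297365 = 1.3863.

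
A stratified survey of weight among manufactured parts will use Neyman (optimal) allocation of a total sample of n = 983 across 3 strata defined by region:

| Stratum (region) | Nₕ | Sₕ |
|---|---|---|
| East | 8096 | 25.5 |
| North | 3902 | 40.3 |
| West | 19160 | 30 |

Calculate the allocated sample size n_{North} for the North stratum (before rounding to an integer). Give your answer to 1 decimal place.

164.7

Neyman allocation: nₕ = n·NₕSₕ / Σⱼ NⱼSⱼ.
Σ NⱼSⱼ = 8096·25.5 + 3902·40.3 + 19160·30 = 938498.6.
n_{North} = 983·3902·40.3 / 938498.6 = 164.7.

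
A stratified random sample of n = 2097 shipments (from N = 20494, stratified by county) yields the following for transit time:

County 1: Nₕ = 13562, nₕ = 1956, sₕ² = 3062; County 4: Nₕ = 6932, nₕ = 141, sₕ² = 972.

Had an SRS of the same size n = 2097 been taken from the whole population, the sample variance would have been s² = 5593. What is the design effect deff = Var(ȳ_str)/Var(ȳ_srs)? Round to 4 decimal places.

0.5677

Var(ȳ_str) = Σ Wₕ²(1−fₕ)sₕ²/nₕ with Wₕ = Nₕ/20494:
  County 1: (13562/20494)²·(1−1956/13562)·3062/1956 = 0.58666365
  County 4: (6932/20494)²·(1−141/6932)·972/141 = 0.77265563
  → Var(ȳ_str) = 1.3593193.
Var(ȳ_srs) = (1 − 2097/20494)·5593/2097 = 2.3942344.
deff = 1.3593193 / 2.3942344 = 0.5677.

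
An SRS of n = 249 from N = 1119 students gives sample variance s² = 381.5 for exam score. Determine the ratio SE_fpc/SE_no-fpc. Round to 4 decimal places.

f = n/N = 249/1119 = 0.22252011.
SE_no-fpc = √(s²/n) = 1.2377918; SE_fpc = √((1−f)s²/n) = 1.0914207.
Ratio = √(1−f) = 0.88174820.

0.8817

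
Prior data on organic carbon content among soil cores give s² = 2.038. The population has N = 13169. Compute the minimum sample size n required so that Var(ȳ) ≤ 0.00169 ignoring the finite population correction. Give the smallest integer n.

1206

Without fpc, n₀ = s²/D = 2.038/0.00169 = 1205.9172.
Rounding up, n = 1206.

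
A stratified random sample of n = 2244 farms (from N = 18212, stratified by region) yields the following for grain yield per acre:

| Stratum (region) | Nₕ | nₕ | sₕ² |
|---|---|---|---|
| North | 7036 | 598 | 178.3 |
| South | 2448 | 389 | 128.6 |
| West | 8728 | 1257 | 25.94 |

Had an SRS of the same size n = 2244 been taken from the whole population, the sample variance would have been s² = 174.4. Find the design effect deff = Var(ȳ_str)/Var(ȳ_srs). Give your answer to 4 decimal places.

Var(ȳ_str) = Σ Wₕ²(1−fₕ)sₕ²/nₕ with Wₕ = Nₕ/18212:
  North: (7036/18212)²·(1−598/7036)·178.3/598 = 0.040720367
  South: (2448/18212)²·(1−389/2448)·128.6/389 = 0.0050239331
  West: (8728/18212)²·(1−1257/8728)·25.94/1257 = 0.0040570736
  → Var(ȳ_str) = 0.049801374.
Var(ȳ_srs) = (1 − 2244/18212)·174.4/2244 = 0.068142256.
deff = 0.049801374 / 0.068142256 = 0.7308.

0.7308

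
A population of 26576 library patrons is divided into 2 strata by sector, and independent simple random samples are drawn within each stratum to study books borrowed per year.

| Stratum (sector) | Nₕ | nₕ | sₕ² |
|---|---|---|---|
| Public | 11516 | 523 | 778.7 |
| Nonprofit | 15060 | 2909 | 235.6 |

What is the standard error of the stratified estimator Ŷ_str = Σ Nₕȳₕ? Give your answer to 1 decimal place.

14258.7

Var(Ŷ_str) = Σₕ Nₕ²(1 − fₕ)sₕ²/nₕ.
Public: 11516²·(1 − 523/11516)·778.7/523 = 1.8848916 × 10^8.
Nonprofit: 15060²·(1 − 2909/15060)·235.6/2909 = 1.4820695 × 10^7.
Sum = 2.0330986 × 10^8.
SE = √(2.0330986 × 10^8) = 14258.7.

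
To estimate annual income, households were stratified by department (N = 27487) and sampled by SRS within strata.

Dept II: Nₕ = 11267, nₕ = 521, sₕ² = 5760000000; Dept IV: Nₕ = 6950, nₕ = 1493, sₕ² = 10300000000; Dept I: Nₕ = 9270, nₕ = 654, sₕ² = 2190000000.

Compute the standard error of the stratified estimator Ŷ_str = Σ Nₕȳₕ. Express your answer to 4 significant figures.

Var(Ŷ_str) = Σₕ Nₕ²(1 − fₕ)sₕ²/nₕ.
Dept II: 11267²·(1 − 521/11267)·5760000000/521 = 1.3385663 × 10^15.
Dept IV: 6950²·(1 − 1493/6950)·10300000000/1493 = 2.6164725 × 10^14.
Dept I: 9270²·(1 − 654/9270)·2190000000/654 = 2.6745566 × 10^14.
Sum = 1.8676692 × 10^15.
SE = √(1.8676692 × 10^15) = 4.322 × 10^7.

4.322 × 10^7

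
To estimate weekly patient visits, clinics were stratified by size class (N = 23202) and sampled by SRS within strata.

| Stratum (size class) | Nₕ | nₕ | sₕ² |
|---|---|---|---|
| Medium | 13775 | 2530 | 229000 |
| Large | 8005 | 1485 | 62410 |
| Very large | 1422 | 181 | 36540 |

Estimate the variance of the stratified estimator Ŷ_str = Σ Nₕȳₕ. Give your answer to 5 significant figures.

1.6570 × 10^10

Var(Ŷ_str) = Σₕ Nₕ²(1 − fₕ)sₕ²/nₕ.
Medium: 13775²·(1 − 2530/13775)·229000/2530 = 1.4020582 × 10^10.
Large: 8005²·(1 − 1485/8005)·62410/1485 = 2.1934951 × 10^9.
Very large: 1422²·(1 − 181/1422)·36540/181 = 3.5625531 × 10^8.
Sum = 1.6570332 × 10^10.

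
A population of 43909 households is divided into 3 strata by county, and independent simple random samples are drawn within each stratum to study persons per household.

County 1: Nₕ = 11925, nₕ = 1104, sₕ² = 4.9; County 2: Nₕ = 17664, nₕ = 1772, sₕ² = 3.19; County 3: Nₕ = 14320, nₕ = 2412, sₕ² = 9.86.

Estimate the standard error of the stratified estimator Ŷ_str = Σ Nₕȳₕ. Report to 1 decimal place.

1332.4

Var(Ŷ_str) = Σₕ Nₕ²(1 − fₕ)sₕ²/nₕ.
County 1: 11925²·(1 − 1104/11925)·4.9/1104 = 572733.77.
County 2: 17664²·(1 − 1772/17664)·3.19/1772 = 505352.69.
County 3: 14320²·(1 − 2412/14320)·9.86/2412 = 697078.13.
Sum = 1.7751646 × 10^6.
SE = √(1.7751646 × 10^6) = 1332.4.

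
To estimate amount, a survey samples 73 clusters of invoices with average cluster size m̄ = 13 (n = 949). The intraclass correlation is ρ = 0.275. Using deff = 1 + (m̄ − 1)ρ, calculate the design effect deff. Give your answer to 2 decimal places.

4.30

deff = 1 + (13 − 1)·0.275 = 1 + 3.3 = 4.3.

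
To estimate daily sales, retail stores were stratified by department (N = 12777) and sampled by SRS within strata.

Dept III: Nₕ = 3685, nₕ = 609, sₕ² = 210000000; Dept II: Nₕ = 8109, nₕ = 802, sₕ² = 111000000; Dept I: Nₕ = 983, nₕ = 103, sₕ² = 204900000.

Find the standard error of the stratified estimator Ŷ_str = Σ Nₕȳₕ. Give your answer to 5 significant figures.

Var(Ŷ_str) = Σₕ Nₕ²(1 − fₕ)sₕ²/nₕ.
Dept III: 3685²·(1 − 609/3685)·210000000/609 = 3.9086414 × 10^12.
Dept II: 8109²·(1 − 802/8109)·111000000/802 = 8.2007773 × 10^12.
Dept I: 983²·(1 − 103/983)·204900000/103 = 1.7208417 × 10^12.
Sum = 1.383026 × 10^13.
SE = √(1.383026 × 10^13) = 3.7189 × 10^6.

3.7189 × 10^6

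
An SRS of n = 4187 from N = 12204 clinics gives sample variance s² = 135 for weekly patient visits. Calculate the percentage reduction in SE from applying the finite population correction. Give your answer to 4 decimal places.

f = n/N = 4187/12204 = 0.34308423.
SE_no-fpc = √(s²/n) = 0.1795624; SE_fpc = √((1−f)s²/n) = 0.14553594.
Ratio = √(1−f) = 0.81050340. Reduction = 100·(1 − 0.81050340) = 18.9497%.

18.9497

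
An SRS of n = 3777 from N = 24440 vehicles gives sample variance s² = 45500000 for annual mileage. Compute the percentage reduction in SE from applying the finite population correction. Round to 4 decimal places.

f = n/N = 3777/24440 = 0.15454173.
SE_no-fpc = √(s²/n) = 109.75699; SE_fpc = √((1−f)s²/n) = 100.92024.
Ratio = √(1−f) = 0.91948805. Reduction = 100·(1 − 0.91948805) = 8.0512%.

8.0512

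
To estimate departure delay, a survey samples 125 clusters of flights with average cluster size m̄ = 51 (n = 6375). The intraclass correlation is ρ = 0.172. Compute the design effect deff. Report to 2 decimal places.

9.60

deff = 1 + (51 − 1)·0.172 = 1 + 8.6 = 9.6.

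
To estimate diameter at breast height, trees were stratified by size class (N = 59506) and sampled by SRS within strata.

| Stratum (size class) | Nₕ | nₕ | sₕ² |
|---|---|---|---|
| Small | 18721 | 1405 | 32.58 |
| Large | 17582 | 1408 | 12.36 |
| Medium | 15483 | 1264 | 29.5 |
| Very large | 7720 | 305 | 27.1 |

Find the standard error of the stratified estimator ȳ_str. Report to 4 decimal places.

Var(ȳ_str) = Σₕ Wₕ²(1 − fₕ)sₕ²/nₕ with Wₕ = Nₕ/N, N = 59506.
Small: Wₕ = 0.31460693; term = 0.31460693²·(1 − 0.07504941)·32.58/1405 = 0.0021229016.
Large: Wₕ = 0.29546600; term = 0.29546600²·(1 − 0.08008190)·12.36/1408 = 7.0498522 × 10^-4.
Medium: Wₕ = 0.26019225; term = 0.26019225²·(1 − 0.08163793)·29.5/1264 = 0.001451034.
Very large: Wₕ = 0.12973482; term = 0.12973482²·(1 − 0.03950777)·27.1/305 = 0.0014364033.
Sum = 0.0057153241.
SE = √(0.0057153241) = 0.0756.

0.0756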